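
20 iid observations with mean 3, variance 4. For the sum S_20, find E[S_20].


E[S_n] = n*E[X_1] = 20*3 = 60

60


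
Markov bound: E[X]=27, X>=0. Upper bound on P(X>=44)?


Markov: P(X >= a) <= E[X]/a
P(X >= 44) <= 27/44

27/44


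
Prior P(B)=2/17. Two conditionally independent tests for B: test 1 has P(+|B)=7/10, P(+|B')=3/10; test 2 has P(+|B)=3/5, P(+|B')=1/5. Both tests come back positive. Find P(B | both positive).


After test 1: P(+) = 7/10*2/17 + 3/10*15/17 = 59/170
P(B|+) = (7/85)/(59/170) = 14/59
After test 2 (use post1 as new prior): P(+) = 3/5*14/59 + 1/5*45/59 = 87/295
P(B|+,+) = (42/295)/(87/295) = 14/29

14/29


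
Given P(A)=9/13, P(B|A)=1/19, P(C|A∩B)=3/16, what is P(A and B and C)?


P(A∩B∩C) = P(A) * P(B|A) * P(C|A∩B)
= 9/13 * 1/19 * 3/16
= 9/247 * 3/16 = 27/3952

27/3952


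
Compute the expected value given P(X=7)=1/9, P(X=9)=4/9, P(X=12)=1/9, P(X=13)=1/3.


E[X] = sum(x * P(x))
= 7*1/9 + 9*4/9 + 12*1/9 + 13*1/3
= 94/9

94/9


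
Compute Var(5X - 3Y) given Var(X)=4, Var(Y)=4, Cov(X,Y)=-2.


Var(5X - 3Y) = 5^2*Var(X) + (-3)^2*Var(Y) + 2*5*(-3)*Cov(X,Y)
= 25*4 + 9*4 - 30*(-2)
= 100 + 36 + 60 = 196

196


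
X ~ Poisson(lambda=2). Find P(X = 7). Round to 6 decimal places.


P(X=7) = e^(-2) * 2^7 / 7!
≈ 0.1353352832 * 128 / 5040
≈ 0.003437

0.003437


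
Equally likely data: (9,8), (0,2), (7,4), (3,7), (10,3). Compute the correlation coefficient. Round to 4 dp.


Cov(X,Y) = 2.3600, Var(X) = 14.1600, Var(Y) = 5.3600
rho = Cov/(sqrt(VarX)*sqrt(VarY)) = 0.2709

0.2709


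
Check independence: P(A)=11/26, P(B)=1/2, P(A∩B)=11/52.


P(A)*P(B) = 11/26*1/2 = 11/52
P(A∩B) = 11/52, which equals P(A)P(B), so independent

Yes, A and B are independent


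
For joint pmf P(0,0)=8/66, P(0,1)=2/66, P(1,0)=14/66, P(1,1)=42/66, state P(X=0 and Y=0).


Read from table: P(X=0, Y=0) = 8/66 = 4/33

4/33


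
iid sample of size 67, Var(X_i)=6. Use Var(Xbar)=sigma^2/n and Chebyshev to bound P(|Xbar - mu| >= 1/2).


Var(Xbar) = Var(X)/n = 6/67
Chebyshev: P(|Xbar-mu| >= 1/2) <= Var(Xbar)/(1/2)^2 = (6/67)/(1/4) = 24/67

24/67


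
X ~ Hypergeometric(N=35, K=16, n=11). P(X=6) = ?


P(X=6) = C(16,6)*C(19,5) / C(35,11)
= 8008*11628 / 417225900
= 93117024/417225900 = 5016/22475

5016/22475


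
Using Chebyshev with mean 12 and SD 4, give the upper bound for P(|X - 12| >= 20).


k = 20/4 = 5
Chebyshev: P(|X-mu| >= k*sigma) <= 1/k^2 = 1/5^2 = 1/25

1/25


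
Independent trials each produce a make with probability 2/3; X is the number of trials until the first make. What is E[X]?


For geometric (trials until first success), E[X] = 1/p = 1/(2/3) = 3/2

3/2


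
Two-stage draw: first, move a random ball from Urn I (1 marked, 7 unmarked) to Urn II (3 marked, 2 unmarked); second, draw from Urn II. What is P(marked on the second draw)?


P(transfer marked) = 1/8; P(transfer unmarked) = 7/8
If marked transferred: Urn II has 4 marked of 6, so P(marked|marked moved) = 2/3
If unmarked transferred: Urn II has 3 marked of 6, so P(marked|unmarked moved) = 1/2
By total probability: P(marked) = 1/8*2/3 + 7/8*1/2 = 25/48

25/48


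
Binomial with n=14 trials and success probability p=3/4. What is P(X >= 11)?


P(X>=11) = P(X=11) + P(X=12) + P(X=13) + P(X=14)
= 16120377/67108864 + 48361131/268435456 + 11160261/134217728 + 4782969/268435456
= 69973065/134217728

69973065/134217728


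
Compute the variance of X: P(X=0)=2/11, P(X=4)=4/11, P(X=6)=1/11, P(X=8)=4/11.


E[X] = 54/11, E[X^2] = 356/11
Var(X) = E[X^2] - (E[X])^2 = 356/11 - (54/11)^2 = 1000/121

1000/121


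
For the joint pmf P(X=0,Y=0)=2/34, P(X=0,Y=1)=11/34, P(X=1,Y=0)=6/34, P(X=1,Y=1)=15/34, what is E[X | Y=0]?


P(Y=0) = 8/34
E[X|Y=0] = (0*2 + 1*6)/8 = 6/8 = 3/4

3/4


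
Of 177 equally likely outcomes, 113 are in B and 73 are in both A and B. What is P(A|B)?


P(A|B) = P(A∩B)/P(B) = (73/177)/(113/177) = 73/113

73/113


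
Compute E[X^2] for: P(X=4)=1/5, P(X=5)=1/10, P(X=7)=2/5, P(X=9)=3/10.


E[X^2] = sum(x^2 * P(x))
= 16*1/5 + 25*1/10 + 49*2/5 + 81*3/10
= 248/5

248/5


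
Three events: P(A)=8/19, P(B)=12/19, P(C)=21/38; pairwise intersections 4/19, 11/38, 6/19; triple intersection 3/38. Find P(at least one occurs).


P(A∪B∪C) = P(A)+P(B)+P(C) - P(AB)-P(AC)-P(BC) + P(ABC)
= 8/19+12/19+21/38 - 4/19-11/38-6/19 + 3/38
= 33/38

33/38


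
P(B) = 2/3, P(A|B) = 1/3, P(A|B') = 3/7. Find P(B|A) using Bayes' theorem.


P(A) = P(A|B)P(B) + P(A|B')P(B') = 1/3*2/3 + 3/7*1/3 = 23/63
P(B|A) = P(A|B)P(B)/P(A) = (2/9)/(23/63) = 14/23

14/23


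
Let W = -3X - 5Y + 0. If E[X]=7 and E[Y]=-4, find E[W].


E[-3X - 5Y + 0] = -3*E[X] - 5*E[Y] + 0
= (-3)*(7) + (-5)*(-4) + (0)
= -21 + 20 + 0 = -1

-1


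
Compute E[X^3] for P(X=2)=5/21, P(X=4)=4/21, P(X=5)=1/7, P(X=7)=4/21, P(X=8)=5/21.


E[X^3] = sum(g(x)*P(x))
= 8*5/21 + 64*4/21 + 125*1/7 + 343*4/21 + 512*5/21
= 4603/21

4603/21


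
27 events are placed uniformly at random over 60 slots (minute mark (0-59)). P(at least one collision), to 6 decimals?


P(all different) = prod((60-i)/60 for i=0..26) = 0.000936
P(at least one match) = 1 - 0.000936 = 0.999064

0.999064


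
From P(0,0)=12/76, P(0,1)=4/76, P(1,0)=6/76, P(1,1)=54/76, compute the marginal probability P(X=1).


P(X=1) = P(1,0)+P(1,1) = 6/76 + 54/76 = 60/76 = 15/19

15/19


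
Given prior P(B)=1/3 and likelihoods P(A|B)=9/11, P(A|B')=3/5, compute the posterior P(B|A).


P(A) = P(A|B)P(B) + P(A|B')P(B') = 9/11*1/3 + 3/5*2/3 = 37/55
P(B|A) = P(A|B)P(B)/P(A) = (3/11)/(37/55) = 15/37

15/37


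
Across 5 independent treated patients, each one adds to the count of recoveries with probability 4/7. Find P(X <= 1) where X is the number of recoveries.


P(X<=1) = P(X=0) + P(X=1)
= 243/16807 + 1620/16807
= 1863/16807

1863/16807


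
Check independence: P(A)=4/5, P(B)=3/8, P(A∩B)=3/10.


P(A)*P(B) = 4/5*3/8 = 3/10
P(A∩B) = 3/10, which equals P(A)P(B), so independent

Yes, A and B are independent


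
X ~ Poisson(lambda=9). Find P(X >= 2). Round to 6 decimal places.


P(X>=2) = 1 - P(X<=1) = 1 - (e^(-9)*9^0/0! + e^(-9)*9^1/1!)
≈ 1 - (0.0001234098 + 0.0011106882)
= 1 - 0.0012340980 = 0.9987659020
≈ 0.998766

0.998766


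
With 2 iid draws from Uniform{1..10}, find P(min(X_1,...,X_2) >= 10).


P(min >= 10) = P(all X_i >= 10) = (P(X_1 >= 10))^2
= (1/10)^2 = 1/100

1/100


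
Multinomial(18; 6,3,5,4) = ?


18! = 6402373705728000
Denominator: 6!=720 * 3!=6 * 5!=120 * 4!=24
Coefficient = 6402373705728000 / 12441600 = 514594080

514594080


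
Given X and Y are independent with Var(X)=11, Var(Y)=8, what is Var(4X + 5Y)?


Independence => Cov(X,Y)=0
Var(4X + 5Y) = 4^2*Var(X) + 5^2*Var(Y)
= 16*11 + 25*8 = 376

376


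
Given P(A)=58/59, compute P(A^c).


P(A') = 1 - P(A) = 1 - 58/59 = 1/59

1/59


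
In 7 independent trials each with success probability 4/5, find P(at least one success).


P(at least one) = 1 - P(none)
P(none) = (1 - 4/5)^7 = (1/5)^7 = 1/78125
P(at least one) = 1 - 1/78125 = 78124/78125

78124/78125


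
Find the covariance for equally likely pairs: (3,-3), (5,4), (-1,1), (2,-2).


E[X]=9/4, E[Y]=0, E[XY]=3/2
Cov(X,Y) = E[XY] - E[X]E[Y] = 3/2 - 9/4*0 = 3/2

3/2


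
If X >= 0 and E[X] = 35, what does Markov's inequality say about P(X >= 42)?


Markov: P(X >= a) <= E[X]/a
P(X >= 42) <= 35/42 = 5/6

5/6


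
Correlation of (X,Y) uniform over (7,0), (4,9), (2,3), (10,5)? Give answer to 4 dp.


Cov(X,Y) = -1.4375, Var(X) = 9.1875, Var(Y) = 10.6875
rho = Cov/(sqrt(VarX)*sqrt(VarY)) = -0.1451

-0.1451


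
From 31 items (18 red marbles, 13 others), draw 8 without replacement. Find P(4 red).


P(X=4) = C(18,4)*C(13,4) / C(31,8)
= 3060*715 / 7888725
= 2187900/7888725 = 748/2697

748/2697


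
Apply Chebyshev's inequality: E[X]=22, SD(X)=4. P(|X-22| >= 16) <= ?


k = 16/4 = 4
Chebyshev: P(|X-mu| >= k*sigma) <= 1/k^2 = 1/4^2 = 1/16

1/16


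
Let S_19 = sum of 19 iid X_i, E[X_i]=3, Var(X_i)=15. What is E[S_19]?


E[S_n] = n*E[X_1] = 19*3 = 57

57


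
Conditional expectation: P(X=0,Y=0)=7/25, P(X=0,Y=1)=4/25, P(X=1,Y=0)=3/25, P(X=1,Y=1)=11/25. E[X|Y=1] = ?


P(Y=1) = 15/25
E[X|Y=1] = (0*4 + 1*11)/15 = 11/15

11/15


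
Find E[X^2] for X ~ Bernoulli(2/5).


For Bernoulli: X in {0,1}
E[X^2] = 0^2*(1-2/5) + 1^2*2/5 = 2/5

2/5


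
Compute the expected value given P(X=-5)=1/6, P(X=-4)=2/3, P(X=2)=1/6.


E[X] = sum(x * P(x))
= -5*1/6 - 4*2/3 + 2*1/6
= -19/6

-19/6


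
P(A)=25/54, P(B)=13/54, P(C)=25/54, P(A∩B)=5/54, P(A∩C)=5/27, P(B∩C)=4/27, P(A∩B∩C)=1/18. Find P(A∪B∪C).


P(A∪B∪C) = P(A)+P(B)+P(C) - P(AB)-P(AC)-P(BC) + P(ABC)
= 25/54+13/54+25/54 - 5/54-5/27-4/27 + 1/18
= 43/54

43/54


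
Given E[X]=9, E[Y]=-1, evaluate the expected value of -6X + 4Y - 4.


E[-6X + 4Y - 4] = -6*E[X] + 4*E[Y] - 4
= (-6)*(9) + (4)*(-1) + (-4)
= -54 - 4 - 4 = -62

-62


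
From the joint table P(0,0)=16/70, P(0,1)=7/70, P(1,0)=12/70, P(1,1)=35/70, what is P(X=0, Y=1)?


Read from table: P(X=0, Y=1) = 7/70 = 1/10

1/10


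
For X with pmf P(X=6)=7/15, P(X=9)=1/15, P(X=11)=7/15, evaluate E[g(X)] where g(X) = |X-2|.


E[|X-2|] = sum(g(x)*P(x))
= 4*7/15 + 7*1/15 + 9*7/15
= 98/15

98/15


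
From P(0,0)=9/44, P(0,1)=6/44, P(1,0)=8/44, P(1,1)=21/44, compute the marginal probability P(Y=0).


P(Y=0) = P(0,0)+P(1,0) = 9/44 + 8/44 = 17/44

17/44


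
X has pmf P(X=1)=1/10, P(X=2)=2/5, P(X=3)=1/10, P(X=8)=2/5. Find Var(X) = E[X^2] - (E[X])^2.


E[X] = 22/5, E[X^2] = 141/5
Var(X) = E[X^2] - (E[X])^2 = 141/5 - (22/5)^2 = 221/25

221/25


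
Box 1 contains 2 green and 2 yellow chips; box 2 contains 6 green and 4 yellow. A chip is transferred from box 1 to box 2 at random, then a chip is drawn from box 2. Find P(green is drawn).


P(transfer green) = 2/4 = 1/2; P(transfer yellow) = 1/2
If green transferred: Urn II has 7 green of 11, so P(green|green moved) = 7/11
If yellow transferred: Urn II has 6 green of 11, so P(green|yellow moved) = 6/11
By total probability: P(green) = 1/2*7/11 + 1/2*6/11 = 13/22

13/22


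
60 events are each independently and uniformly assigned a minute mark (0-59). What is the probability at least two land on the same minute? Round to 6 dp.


P(all different) = prod((60-i)/60 for i=0..59) = 0.000000
P(at least one match) = 1 - 0.000000 = 1.000000

1.000000


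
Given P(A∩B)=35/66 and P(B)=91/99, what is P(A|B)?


P(A|B) = P(A∩B)/P(B) = (105/198)/(182/198) = 105/182 = 15/26

15/26


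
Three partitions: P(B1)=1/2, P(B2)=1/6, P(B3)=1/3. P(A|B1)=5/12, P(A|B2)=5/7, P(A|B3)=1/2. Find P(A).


P(A) = P(A|B1)P(B1) + P(A|B2)P(B2) + P(A|B3)P(B3)
= 5/12*1/2 + 5/7*1/6 + 1/2*1/3
= 5/24 + 5/42 + 1/6 = 83/168

83/168


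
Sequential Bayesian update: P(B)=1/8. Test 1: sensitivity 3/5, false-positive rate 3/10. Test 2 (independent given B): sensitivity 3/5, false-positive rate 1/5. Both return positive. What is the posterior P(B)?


After test 1: P(+) = 3/5*1/8 + 3/10*7/8 = 27/80
P(B|+) = (3/40)/(27/80) = 2/9
After test 2 (use post1 as new prior): P(+) = 3/5*2/9 + 1/5*7/9 = 13/45
P(B|+,+) = (2/15)/(13/45) = 6/13

6/13


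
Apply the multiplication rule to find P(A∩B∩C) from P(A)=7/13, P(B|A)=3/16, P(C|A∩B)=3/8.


P(A∩B∩C) = P(A) * P(B|A) * P(C|A∩B)
= 7/13 * 3/16 * 3/8
= 21/208 * 3/8 = 63/1664

63/1664


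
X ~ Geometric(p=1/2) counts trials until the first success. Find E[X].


For geometric (trials until first success), E[X] = 1/p = 1/(1/2) = 2

2


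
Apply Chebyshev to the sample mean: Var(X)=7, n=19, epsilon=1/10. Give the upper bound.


Var(Xbar) = Var(X)/n = 7/19
Chebyshev: P(|Xbar-mu| >= 1/10) <= Var(Xbar)/(1/10)^2 = (7/19)/(1/100) = 700/19
Bound exceeds 1, so trivial bound: 1

1


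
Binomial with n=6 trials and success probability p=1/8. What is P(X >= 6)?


P(X>=6) = P(X=6)
= 1/262144
= 1/262144

1/262144


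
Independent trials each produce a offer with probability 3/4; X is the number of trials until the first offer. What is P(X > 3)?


P(X > 3) = P(first 3 trials all fail) = (1-p)^3 = (1/4)^3 = 1/64

1/64


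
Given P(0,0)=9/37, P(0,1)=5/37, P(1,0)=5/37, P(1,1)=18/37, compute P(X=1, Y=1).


Read from table: P(X=1, Y=1) = 18/37

18/37


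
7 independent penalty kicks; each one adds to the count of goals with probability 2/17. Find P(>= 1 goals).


P(at least one) = 1 - P(none)
P(none) = (1 - 2/17)^7 = (15/17)^7 = 170859375/410338673
P(at least one) = 1 - 170859375/410338673 = 239479298/410338673

239479298/410338673


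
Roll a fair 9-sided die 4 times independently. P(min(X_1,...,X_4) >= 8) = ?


P(min >= 8) = P(all X_i >= 8) = (P(X_1 >= 8))^4
= (2/9)^4 = 16/6561

16/6561


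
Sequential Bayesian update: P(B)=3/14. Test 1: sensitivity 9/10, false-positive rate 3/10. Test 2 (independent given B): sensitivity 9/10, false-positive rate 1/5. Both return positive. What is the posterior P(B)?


After test 1: P(+) = 9/10*3/14 + 3/10*11/14 = 3/7
P(B|+) = (27/140)/(3/7) = 9/20
After test 2 (use post1 as new prior): P(+) = 9/10*9/20 + 1/5*11/20 = 103/200
P(B|+,+) = (81/200)/(103/200) = 81/103

81/103


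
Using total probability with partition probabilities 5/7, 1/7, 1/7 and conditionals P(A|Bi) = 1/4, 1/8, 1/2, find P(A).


P(A) = P(A|B1)P(B1) + P(A|B2)P(B2) + P(A|B3)P(B3)
= 1/4*5/7 + 1/8*1/7 + 1/2*1/7
= 5/28 + 1/56 + 1/14 = 15/56

15/56


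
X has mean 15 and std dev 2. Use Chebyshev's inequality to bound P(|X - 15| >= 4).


k = 4/2 = 2
Chebyshev: P(|X-mu| >= k*sigma) <= 1/k^2 = 1/2^2 = 1/4

1/4


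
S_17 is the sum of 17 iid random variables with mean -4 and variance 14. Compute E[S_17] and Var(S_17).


E[S_n] = n*mu = 17*-4 = -68
Var(S_n) = n*sigma^2 = 17*14 = 238

E[S_17]=-68, Var(S_17)=238


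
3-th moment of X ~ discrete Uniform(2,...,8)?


E[X^3] = (1/7) * sum(x^3 for x=2..8)
= 1295/7 = 185

185


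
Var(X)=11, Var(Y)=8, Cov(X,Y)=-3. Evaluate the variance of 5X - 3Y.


Var(5X - 3Y) = 5^2*Var(X) + (-3)^2*Var(Y) + 2*5*(-3)*Cov(X,Y)
= 25*11 + 9*8 - 30*(-3)
= 275 + 72 + 90 = 437

437


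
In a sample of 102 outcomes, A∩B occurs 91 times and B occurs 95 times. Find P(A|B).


P(A|B) = P(A∩B)/P(B) = (91/102)/(95/102) = 91/95

91/95


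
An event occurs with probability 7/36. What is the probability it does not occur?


P(A') = 1 - P(A) = 1 - 7/36 = 29/36

29/36


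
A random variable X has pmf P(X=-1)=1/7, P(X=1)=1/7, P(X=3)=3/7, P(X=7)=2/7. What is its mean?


E[X] = sum(x * P(x))
= -1*1/7 + 1*1/7 + 3*3/7 + 7*2/7
= 23/7

23/7


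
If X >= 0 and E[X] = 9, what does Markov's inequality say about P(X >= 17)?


Markov: P(X >= a) <= E[X]/a
P(X >= 17) <= 9/17

9/17


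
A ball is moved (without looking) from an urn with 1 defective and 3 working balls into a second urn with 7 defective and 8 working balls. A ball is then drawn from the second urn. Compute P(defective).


P(transfer defective) = 1/4; P(transfer working) = 3/4
If defective transferred: Urn II has 8 defective of 16, so P(defective|defective moved) = 1/2
If working transferred: Urn II has 7 defective of 16, so P(defective|working moved) = 7/16
By total probability: P(defective) = 1/4*1/2 + 3/4*7/16 = 29/64

29/64


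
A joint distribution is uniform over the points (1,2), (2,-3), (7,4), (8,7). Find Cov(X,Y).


E[X]=9/2, E[Y]=5/2, E[XY]=20
Cov(X,Y) = E[XY] - E[X]E[Y] = 20 - 9/2*5/2 = 35/4

35/4


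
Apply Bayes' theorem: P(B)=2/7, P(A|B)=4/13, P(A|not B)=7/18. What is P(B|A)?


P(A) = P(A|B)P(B) + P(A|B')P(B') = 4/13*2/7 + 7/18*5/7 = 599/1638
P(B|A) = P(A|B)P(B)/P(A) = (8/91)/(599/1638) = 144/599

144/599


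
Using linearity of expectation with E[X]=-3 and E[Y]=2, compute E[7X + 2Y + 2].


E[7X + 2Y + 2] = 7*E[X] + 2*E[Y] + 2
= (7)*(-3) + (2)*(2) + (2)
= -21 + 4 + 2 = -15

-15


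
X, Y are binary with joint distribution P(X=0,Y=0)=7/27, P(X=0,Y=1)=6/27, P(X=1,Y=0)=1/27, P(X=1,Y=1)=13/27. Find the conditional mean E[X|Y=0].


P(Y=0) = 8/27
E[X|Y=0] = (0*7 + 1*1)/8 = 1/8

1/8


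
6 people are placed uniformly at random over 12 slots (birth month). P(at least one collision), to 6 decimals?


P(all different) = prod((12-i)/12 for i=0..5) = 0.222801
P(at least one match) = 1 - 0.222801 = 0.777199

0.777199


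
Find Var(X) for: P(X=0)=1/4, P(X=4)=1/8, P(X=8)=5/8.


E[X] = 11/2, E[X^2] = 42
Var(X) = E[X^2] - (E[X])^2 = 42 - (11/2)^2 = 47/4

47/4


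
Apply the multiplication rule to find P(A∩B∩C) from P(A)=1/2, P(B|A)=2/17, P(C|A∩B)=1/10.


P(A∩B∩C) = P(A) * P(B|A) * P(C|A∩B)
= 1/2 * 2/17 * 1/10
= 1/17 * 1/10 = 1/170

1/170


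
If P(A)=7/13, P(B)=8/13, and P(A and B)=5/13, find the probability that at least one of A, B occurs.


P(A∪B) = P(A) + P(B) - P(A∩B)
= 7/13 + 8/13 - 5/13 = 10/13

10/13


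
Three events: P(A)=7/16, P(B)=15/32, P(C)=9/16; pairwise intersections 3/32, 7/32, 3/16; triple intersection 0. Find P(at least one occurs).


P(A∪B∪C) = P(A)+P(B)+P(C) - P(AB)-P(AC)-P(BC) + P(ABC)
= 7/16+15/32+9/16 - 3/32-7/32-3/16 + 0
= 31/32

31/32


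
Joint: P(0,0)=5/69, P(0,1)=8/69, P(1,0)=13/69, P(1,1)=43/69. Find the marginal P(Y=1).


P(Y=1) = P(0,1)+P(1,1) = 8/69 + 43/69 = 51/69 = 17/23

17/23


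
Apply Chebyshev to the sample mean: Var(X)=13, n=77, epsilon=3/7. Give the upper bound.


Var(Xbar) = Var(X)/n = 13/77
Chebyshev: P(|Xbar-mu| >= 3/7) <= Var(Xbar)/(3/7)^2 = (13/77)/(9/49) = 91/99

91/99


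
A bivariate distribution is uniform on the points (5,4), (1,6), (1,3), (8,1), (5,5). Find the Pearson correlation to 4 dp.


Cov(X,Y) = -2.8000, Var(X) = 7.2000, Var(Y) = 2.9600
rho = Cov/(sqrt(VarX)*sqrt(VarY)) = -0.6065

-0.6065


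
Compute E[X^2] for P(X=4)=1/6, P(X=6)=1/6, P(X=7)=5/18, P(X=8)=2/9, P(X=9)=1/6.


E[X^2] = sum(g(x)*P(x))
= 16*1/6 + 36*1/6 + 49*5/18 + 64*2/9 + 81*1/6
= 50

50


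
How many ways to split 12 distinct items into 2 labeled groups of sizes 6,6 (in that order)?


12! = 479001600
Denominator: 6!=720 * 6!=720
Coefficient = 479001600 / 518400 = 924

924


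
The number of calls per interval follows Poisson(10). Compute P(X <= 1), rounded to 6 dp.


P(X<=1) = e^(-10)*10^0/0! + e^(-10)*10^1/1!
≈ 0.0000453999 + 0.0004539993
= 0.0004993992
≈ 0.000499

0.000499


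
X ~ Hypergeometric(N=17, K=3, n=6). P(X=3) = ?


P(X=3) = C(3,3)*C(14,3) / C(17,6)
= 1*364 / 12376
= 364/12376 = 1/34

1/34


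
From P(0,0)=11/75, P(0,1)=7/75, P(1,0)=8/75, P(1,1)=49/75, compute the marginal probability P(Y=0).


P(Y=0) = P(0,0)+P(1,0) = 11/75 + 8/75 = 19/75

19/75


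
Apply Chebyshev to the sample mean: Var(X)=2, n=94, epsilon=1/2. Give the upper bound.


Var(Xbar) = Var(X)/n = 2/94
Chebyshev: P(|Xbar-mu| >= 1/2) <= Var(Xbar)/(1/2)^2 = (1/47)/(1/4) = 4/47

4/47


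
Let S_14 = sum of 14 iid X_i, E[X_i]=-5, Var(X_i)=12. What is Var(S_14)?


By independence, Var(S_n) = n*Var(X_1) = 14*12 = 168

168


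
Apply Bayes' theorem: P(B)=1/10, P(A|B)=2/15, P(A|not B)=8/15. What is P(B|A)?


P(A) = P(A|B)P(B) + P(A|B')P(B') = 2/15*1/10 + 8/15*9/10 = 37/75
P(B|A) = P(A|B)P(B)/P(A) = (1/75)/(37/75) = 1/37

1/37


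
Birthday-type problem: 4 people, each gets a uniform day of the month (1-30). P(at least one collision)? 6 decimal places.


P(all different) = prod((30-i)/30 for i=0..3) = 0.812000
P(at least one match) = 1 - 0.812000 = 0.188000

0.188000


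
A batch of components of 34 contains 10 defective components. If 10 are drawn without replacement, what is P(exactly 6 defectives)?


P(X=6) = C(10,6)*C(24,4) / C(34,10)
= 210*10626 / 131128140
= 2231460/131128140 = 3381/198679

3381/198679


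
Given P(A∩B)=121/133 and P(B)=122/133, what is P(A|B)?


P(A|B) = P(A∩B)/P(B) = (121/133)/(122/133) = 121/122

121/122


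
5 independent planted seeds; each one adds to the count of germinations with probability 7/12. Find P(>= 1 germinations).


P(at least one) = 1 - P(none)
P(none) = (1 - 7/12)^5 = (5/12)^5 = 3125/248832
P(at least one) = 1 - 3125/248832 = 245707/248832

245707/248832


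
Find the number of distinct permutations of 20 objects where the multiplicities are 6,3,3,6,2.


20! = 2432902008176640000
Denominator: 6!=720 * 3!=6 * 3!=6 * 6!=720 * 2!=2
Coefficient = 2432902008176640000 / 37324800 = 65181916800

65181916800


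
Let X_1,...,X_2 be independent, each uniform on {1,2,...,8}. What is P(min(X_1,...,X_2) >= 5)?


P(min >= 5) = P(all X_i >= 5) = (P(X_1 >= 5))^2
= (4/8)^2 = (1/2)^2 = 1/4

1/4


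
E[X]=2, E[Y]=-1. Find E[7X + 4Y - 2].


E[7X + 4Y - 2] = 7*E[X] + 4*E[Y] - 2
= (7)*(2) + (4)*(-1) + (-2)
= 14 - 4 - 2 = 8

8


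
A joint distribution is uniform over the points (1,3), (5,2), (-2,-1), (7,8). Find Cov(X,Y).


E[X]=11/4, E[Y]=3, E[XY]=71/4
Cov(X,Y) = E[XY] - E[X]E[Y] = 71/4 - 11/4*3 = 19/2

19/2


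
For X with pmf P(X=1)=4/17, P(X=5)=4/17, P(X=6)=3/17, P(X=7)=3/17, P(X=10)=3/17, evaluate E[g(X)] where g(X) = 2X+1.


E[2X+1] = sum(g(x)*P(x))
= 3*4/17 + 11*4/17 + 13*3/17 + 15*3/17 + 21*3/17
= 203/17

203/17


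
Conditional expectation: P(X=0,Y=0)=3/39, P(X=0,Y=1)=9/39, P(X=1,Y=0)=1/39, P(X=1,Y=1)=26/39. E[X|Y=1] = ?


P(Y=1) = 35/39
E[X|Y=1] = (0*9 + 1*26)/35 = 26/35

26/35


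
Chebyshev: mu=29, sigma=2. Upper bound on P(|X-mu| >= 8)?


k = 8/2 = 4
Chebyshev: P(|X-mu| >= k*sigma) <= 1/k^2 = 1/4^2 = 1/16

1/16


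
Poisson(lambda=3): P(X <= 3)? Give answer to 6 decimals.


P(X<=3) = e^(-3)*3^0/0! + e^(-3)*3^1/1! + e^(-3)*3^2/2! + e^(-3)*3^3/3!
≈ 0.0497870684 + 0.1493612051 + 0.2240418077 + 0.2240418077
= 0.6472318889
≈ 0.647232

0.647232


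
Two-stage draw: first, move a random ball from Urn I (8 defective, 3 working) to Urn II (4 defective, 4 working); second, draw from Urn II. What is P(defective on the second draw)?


P(transfer defective) = 8/11; P(transfer working) = 3/11
If defective transferred: Urn II has 5 defective of 9, so P(defective|defective moved) = 5/9
If working transferred: Urn II has 4 defective of 9, so P(defective|working moved) = 4/9
By total probability: P(defective) = 8/11*5/9 + 3/11*4/9 = 52/99

52/99


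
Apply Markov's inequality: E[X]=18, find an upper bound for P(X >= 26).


Markov: P(X >= a) <= E[X]/a
P(X >= 26) <= 18/26 = 9/13

9/13


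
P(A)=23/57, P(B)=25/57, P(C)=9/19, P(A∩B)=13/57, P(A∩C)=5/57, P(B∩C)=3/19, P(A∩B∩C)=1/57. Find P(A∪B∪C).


P(A∪B∪C) = P(A)+P(B)+P(C) - P(AB)-P(AC)-P(BC) + P(ABC)
= 23/57+25/57+9/19 - 13/57-5/57-3/19 + 1/57
= 49/57

49/57


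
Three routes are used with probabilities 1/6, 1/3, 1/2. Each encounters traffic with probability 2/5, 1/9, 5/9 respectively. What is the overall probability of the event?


P(A) = P(A|B1)P(B1) + P(A|B2)P(B2) + P(A|B3)P(B3)
= 2/5*1/6 + 1/9*1/3 + 5/9*1/2
= 1/15 + 1/27 + 5/18 = 103/270

103/270


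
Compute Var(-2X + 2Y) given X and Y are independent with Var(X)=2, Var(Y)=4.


Independence => Cov(X,Y)=0
Var(-2X + 2Y) = (-2)^2*Var(X) + 2^2*Var(Y)
= 4*2 + 4*4 = 24

24


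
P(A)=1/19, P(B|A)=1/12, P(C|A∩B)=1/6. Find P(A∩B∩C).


P(A∩B∩C) = P(A) * P(B|A) * P(C|A∩B)
= 1/19 * 1/12 * 1/6
= 1/228 * 1/6 = 1/1368

1/1368


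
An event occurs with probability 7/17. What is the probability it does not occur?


P(A') = 1 - P(A) = 1 - 7/17 = 10/17

10/17


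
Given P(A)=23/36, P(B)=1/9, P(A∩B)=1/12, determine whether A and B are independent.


P(A)*P(B) = 23/36*1/9 = 23/324
P(A∩B) = 1/12 != 23/324, so not independent

No, A and B are not independent


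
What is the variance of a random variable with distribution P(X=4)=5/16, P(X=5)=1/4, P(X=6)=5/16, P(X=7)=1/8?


E[X] = 21/4, E[X^2] = 229/8
Var(X) = E[X^2] - (E[X])^2 = 229/8 - (21/4)^2 = 17/16

17/16


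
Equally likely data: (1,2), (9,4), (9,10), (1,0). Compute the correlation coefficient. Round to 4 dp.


Cov(X,Y) = 12.0000, Var(X) = 16.0000, Var(Y) = 14.0000
rho = Cov/(sqrt(VarX)*sqrt(VarY)) = 0.8018

0.8018


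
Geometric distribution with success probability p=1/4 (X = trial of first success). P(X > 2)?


P(X > 2) = P(first 2 trials all fail) = (1-p)^2 = (3/4)^2 = 9/16

9/16


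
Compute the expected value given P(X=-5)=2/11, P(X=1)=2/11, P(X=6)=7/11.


E[X] = sum(x * P(x))
= -5*2/11 + 1*2/11 + 6*7/11
= 34/11

34/11


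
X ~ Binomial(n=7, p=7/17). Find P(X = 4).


P(X=4) = C(7,4) * p^4 * (1-p)^3
= 35 * 2401/83521 * 1000/4913
= 84035000/410338673

84035000/410338673


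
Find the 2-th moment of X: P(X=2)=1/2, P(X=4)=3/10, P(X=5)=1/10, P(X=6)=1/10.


E[X^2] = sum(x^2 * P(x))
= 4*1/2 + 16*3/10 + 25*1/10 + 36*1/10
= 129/10

129/10


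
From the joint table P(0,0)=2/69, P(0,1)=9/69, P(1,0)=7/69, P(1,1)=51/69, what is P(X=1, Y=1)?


Read from table: P(X=1, Y=1) = 51/69 = 17/23

17/23


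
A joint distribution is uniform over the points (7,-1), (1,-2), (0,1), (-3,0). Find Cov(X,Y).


E[X]=5/4, E[Y]=-1/2, E[XY]=-9/4
Cov(X,Y) = E[XY] - E[X]E[Y] = -9/4 - 5/4*-1/2 = -13/8

-13/8


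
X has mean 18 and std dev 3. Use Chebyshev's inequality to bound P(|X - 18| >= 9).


k = 9/3 = 3
Chebyshev: P(|X-mu| >= k*sigma) <= 1/k^2 = 1/3^2 = 1/9

1/9


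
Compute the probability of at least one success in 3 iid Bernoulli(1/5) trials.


P(at least one) = 1 - P(none)
P(none) = (1 - 1/5)^3 = (4/5)^3 = 64/125
P(at least one) = 1 - 64/125 = 61/125

61/125


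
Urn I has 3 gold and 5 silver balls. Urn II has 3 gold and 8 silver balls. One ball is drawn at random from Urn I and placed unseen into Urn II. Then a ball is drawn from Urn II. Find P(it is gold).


P(transfer gold) = 3/8; P(transfer silver) = 5/8
If gold transferred: Urn II has 4 gold of 12, so P(gold|gold moved) = 1/3
If silver transferred: Urn II has 3 gold of 12, so P(gold|silver moved) = 1/4
By total probability: P(gold) = 3/8*1/3 + 5/8*1/4 = 9/32

9/32


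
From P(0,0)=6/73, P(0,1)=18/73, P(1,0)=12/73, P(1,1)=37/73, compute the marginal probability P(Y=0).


P(Y=0) = P(0,0)+P(1,0) = 6/73 + 12/73 = 18/73

18/73


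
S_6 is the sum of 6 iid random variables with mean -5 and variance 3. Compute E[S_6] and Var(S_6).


E[S_n] = n*mu = 6*-5 = -30
Var(S_n) = n*sigma^2 = 6*3 = 18

E[S_6]=-30, Var(S_6)=18


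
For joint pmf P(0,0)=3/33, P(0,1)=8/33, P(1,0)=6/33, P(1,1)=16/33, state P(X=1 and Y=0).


Read from table: P(X=1, Y=0) = 6/33 = 2/11

2/11


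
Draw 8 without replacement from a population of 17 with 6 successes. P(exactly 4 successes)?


P(X=4) = C(6,4)*C(11,4) / C(17,8)
= 15*330 / 24310
= 4950/24310 = 45/221

45/221


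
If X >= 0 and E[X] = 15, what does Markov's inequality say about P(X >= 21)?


Markov: P(X >= a) <= E[X]/a
P(X >= 21) <= 15/21 = 5/7

5/7


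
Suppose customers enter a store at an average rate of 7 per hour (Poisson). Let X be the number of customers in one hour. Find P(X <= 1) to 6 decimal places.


P(X<=1) = e^(-7)*7^0/0! + e^(-7)*7^1/1!
≈ 0.0009118820 + 0.0063831738
= 0.0072950558
≈ 0.007295

0.007295


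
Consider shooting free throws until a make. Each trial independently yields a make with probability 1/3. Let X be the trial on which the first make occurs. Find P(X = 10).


P(X=10) = (1-p)^9 * p = (2/3)^9 * 1/3
= 512/19683 * 1/3 = 512/59049

512/59049


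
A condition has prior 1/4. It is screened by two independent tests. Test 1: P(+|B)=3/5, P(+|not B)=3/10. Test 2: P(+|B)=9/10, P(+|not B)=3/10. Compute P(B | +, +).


After test 1: P(+) = 3/5*1/4 + 3/10*3/4 = 3/8
P(B|+) = (3/20)/(3/8) = 2/5
After test 2 (use post1 as new prior): P(+) = 9/10*2/5 + 3/10*3/5 = 27/50
P(B|+,+) = (9/25)/(27/50) = 2/3

2/3


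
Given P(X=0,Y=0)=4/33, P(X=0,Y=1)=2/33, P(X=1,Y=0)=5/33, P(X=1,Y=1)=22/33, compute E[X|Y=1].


P(Y=1) = 24/33
E[X|Y=1] = (0*2 + 1*22)/24 = 22/24 = 11/12

11/12


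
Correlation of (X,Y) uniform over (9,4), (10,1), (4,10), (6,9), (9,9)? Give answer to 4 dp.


Cov(X,Y) = -5.9600, Var(X) = 5.0400, Var(Y) = 12.2400
rho = Cov/(sqrt(VarX)*sqrt(VarY)) = -0.7588

-0.7588


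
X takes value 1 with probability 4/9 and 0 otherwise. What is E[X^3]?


For Bernoulli: X in {0,1}
E[X^3] = 0^3*(1-4/9) + 1^3*4/9 = 4/9

4/9


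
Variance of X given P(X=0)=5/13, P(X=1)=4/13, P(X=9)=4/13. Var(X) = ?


E[X] = 40/13, E[X^2] = 328/13
Var(X) = E[X^2] - (E[X])^2 = 328/13 - (40/13)^2 = 2664/169

2664/169


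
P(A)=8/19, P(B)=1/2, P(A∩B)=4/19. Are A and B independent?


P(A)*P(B) = 8/19*1/2 = 4/19
P(A∩B) = 4/19, which equals P(A)P(B), so independent

Yes, A and B are independent


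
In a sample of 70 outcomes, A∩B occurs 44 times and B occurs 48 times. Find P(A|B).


P(A|B) = P(A∩B)/P(B) = (44/70)/(48/70) = 44/48 = 11/12

11/12


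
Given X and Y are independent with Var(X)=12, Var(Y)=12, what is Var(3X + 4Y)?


Independence => Cov(X,Y)=0
Var(3X + 4Y) = 3^2*Var(X) + 4^2*Var(Y)
= 9*12 + 16*12 = 300

300


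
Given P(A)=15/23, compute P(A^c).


P(A') = 1 - P(A) = 1 - 15/23 = 8/23

8/23


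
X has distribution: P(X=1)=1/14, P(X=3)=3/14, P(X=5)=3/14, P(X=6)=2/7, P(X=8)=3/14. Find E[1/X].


E[1/X] = sum(g(x)*P(x))
= 1*1/14 + 1/3*3/14 + 1/5*3/14 + 1/6*2/7 + 1/8*3/14
= 437/1680

437/1680


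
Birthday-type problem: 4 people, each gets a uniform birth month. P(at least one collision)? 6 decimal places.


P(all different) = prod((12-i)/12 for i=0..3) = 0.572917
P(at least one match) = 1 - 0.572917 = 0.427083

0.427083


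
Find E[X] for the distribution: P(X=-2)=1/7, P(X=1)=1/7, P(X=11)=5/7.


E[X] = sum(x * P(x))
= -2*1/7 + 1*1/7 + 11*5/7
= 54/7

54/7


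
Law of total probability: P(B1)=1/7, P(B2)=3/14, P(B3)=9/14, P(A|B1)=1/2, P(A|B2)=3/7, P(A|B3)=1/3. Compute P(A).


P(A) = P(A|B1)P(B1) + P(A|B2)P(B2) + P(A|B3)P(B3)
= 1/2*1/7 + 3/7*3/14 + 1/3*9/14
= 1/14 + 9/98 + 3/14 = 37/98

37/98


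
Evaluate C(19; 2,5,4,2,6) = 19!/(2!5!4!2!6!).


19! = 121645100408832000
Denominator: 2!=2 * 5!=120 * 4!=24 * 2!=2 * 6!=720
Coefficient = 121645100408832000 / 8294400 = 14665931280

14665931280


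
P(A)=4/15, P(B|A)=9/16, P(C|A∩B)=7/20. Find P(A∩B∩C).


P(A∩B∩C) = P(A) * P(B|A) * P(C|A∩B)
= 4/15 * 9/16 * 7/20
= 3/20 * 7/20 = 21/400

21/400


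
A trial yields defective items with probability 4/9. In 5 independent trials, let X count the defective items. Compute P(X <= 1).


P(X<=1) = P(X=0) + P(X=1)
= 3125/59049 + 12500/59049
= 15625/59049

15625/59049


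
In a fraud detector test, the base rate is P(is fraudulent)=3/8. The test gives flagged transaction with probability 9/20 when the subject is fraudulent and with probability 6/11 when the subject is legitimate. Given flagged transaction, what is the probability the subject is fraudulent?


P(A) = P(A|B)P(B) + P(A|B')P(B') = 9/20*3/8 + 6/11*5/8 = 897/1760
P(B|A) = P(A|B)P(B)/P(A) = (27/160)/(897/1760) = 99/299

99/299


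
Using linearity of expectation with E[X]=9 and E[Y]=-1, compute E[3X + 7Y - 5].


E[3X + 7Y - 5] = 3*E[X] + 7*E[Y] - 5
= (3)*(9) + (7)*(-1) + (-5)
= 27 - 7 - 5 = 15

15


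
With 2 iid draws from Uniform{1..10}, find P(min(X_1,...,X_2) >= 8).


P(min >= 8) = P(all X_i >= 8) = (P(X_1 >= 8))^2
= (3/10)^2 = 9/100

9/100


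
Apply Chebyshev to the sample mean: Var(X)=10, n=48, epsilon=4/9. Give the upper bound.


Var(Xbar) = Var(X)/n = 10/48
Chebyshev: P(|Xbar-mu| >= 4/9) <= Var(Xbar)/(4/9)^2 = (5/24)/(16/81) = 135/128
Bound exceeds 1, so trivial bound: 1

1


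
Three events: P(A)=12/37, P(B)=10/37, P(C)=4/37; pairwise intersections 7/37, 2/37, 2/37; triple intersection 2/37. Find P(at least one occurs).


P(A∪B∪C) = P(A)+P(B)+P(C) - P(AB)-P(AC)-P(BC) + P(ABC)
= 12/37+10/37+4/37 - 7/37-2/37-2/37 + 2/37
= 17/37

17/37


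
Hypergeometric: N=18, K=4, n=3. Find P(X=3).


P(X=3) = C(4,3)*C(14,0) / C(18,3)
= 4*1 / 816
= 4/816 = 1/204

1/204


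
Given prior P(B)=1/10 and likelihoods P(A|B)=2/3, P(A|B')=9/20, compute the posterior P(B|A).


P(A) = P(A|B)P(B) + P(A|B')P(B') = 2/3*1/10 + 9/20*9/10 = 283/600
P(B|A) = P(A|B)P(B)/P(A) = (1/15)/(283/600) = 40/283

40/283


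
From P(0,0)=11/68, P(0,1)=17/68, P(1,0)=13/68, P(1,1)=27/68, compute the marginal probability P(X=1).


P(X=1) = P(1,0)+P(1,1) = 13/68 + 27/68 = 40/68 = 10/17

10/17


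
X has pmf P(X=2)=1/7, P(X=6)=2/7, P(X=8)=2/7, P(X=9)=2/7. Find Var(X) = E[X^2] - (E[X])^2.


E[X] = 48/7, E[X^2] = 366/7
Var(X) = E[X^2] - (E[X])^2 = 366/7 - (48/7)^2 = 258/49

258/49


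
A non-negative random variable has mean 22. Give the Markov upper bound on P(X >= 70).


Markov: P(X >= a) <= E[X]/a
P(X >= 70) <= 22/70 = 11/35

11/35


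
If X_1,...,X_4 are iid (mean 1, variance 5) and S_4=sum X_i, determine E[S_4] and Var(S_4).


E[S_n] = n*mu = 4*1 = 4
Var(S_n) = n*sigma^2 = 4*5 = 20

E[S_4]=4, Var(S_4)=20


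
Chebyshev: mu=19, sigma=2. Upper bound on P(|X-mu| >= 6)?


k = 6/2 = 3
Chebyshev: P(|X-mu| >= k*sigma) <= 1/k^2 = 1/3^2 = 1/9

1/9


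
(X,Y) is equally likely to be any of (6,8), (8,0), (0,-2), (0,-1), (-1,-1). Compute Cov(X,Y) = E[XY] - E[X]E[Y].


E[X]=13/5, E[Y]=4/5, E[XY]=49/5
Cov(X,Y) = E[XY] - E[X]E[Y] = 49/5 - 13/5*4/5 = 193/25

193/25


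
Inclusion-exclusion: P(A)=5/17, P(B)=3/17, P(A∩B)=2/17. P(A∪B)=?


P(A∪B) = P(A) + P(B) - P(A∩B)
= 5/17 + 3/17 - 2/17 = 6/17

6/17


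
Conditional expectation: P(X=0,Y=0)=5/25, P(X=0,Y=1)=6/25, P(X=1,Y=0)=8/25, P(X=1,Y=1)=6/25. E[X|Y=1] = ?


P(Y=1) = 12/25
E[X|Y=1] = (0*6 + 1*6)/12 = 6/12 = 1/2

1/2


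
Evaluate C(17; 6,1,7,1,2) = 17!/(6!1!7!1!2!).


17! = 355687428096000
Denominator: 6!=720 * 1!=1 * 7!=5040 * 1!=1 * 2!=2
Coefficient = 355687428096000 / 7257600 = 49008960

49008960


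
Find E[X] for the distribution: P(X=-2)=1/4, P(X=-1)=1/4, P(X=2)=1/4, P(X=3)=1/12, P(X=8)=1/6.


E[X] = sum(x * P(x))
= -2*1/4 - 1*1/4 + 2*1/4 + 3*1/12 + 8*1/6
= 4/3

4/3


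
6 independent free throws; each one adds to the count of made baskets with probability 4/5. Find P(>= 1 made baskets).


P(at least one) = 1 - P(none)
P(none) = (1 - 4/5)^6 = (1/5)^6 = 1/15625
P(at least one) = 1 - 1/15625 = 15624/15625

15624/15625


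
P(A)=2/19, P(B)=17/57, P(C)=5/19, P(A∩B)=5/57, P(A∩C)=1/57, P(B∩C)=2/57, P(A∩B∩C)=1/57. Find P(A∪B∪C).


P(A∪B∪C) = P(A)+P(B)+P(C) - P(AB)-P(AC)-P(BC) + P(ABC)
= 2/19+17/57+5/19 - 5/57-1/57-2/57 + 1/57
= 31/57

31/57


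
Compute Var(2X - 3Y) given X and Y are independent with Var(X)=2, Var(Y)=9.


Independence => Cov(X,Y)=0
Var(2X - 3Y) = 2^2*Var(X) + (-3)^2*Var(Y)
= 4*2 + 9*9 = 89

89


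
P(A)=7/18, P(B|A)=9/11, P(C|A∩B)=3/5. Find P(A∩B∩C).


P(A∩B∩C) = P(A) * P(B|A) * P(C|A∩B)
= 7/18 * 9/11 * 3/5
= 7/22 * 3/5 = 21/110

21/110


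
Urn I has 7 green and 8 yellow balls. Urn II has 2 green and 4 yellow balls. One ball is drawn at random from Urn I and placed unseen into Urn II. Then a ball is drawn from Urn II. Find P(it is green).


P(transfer green) = 7/15; P(transfer yellow) = 8/15
If green transferred: Urn II has 3 green of 7, so P(green|green moved) = 3/7
If yellow transferred: Urn II has 2 green of 7, so P(green|yellow moved) = 2/7
By total probability: P(green) = 7/15*3/7 + 8/15*2/7 = 37/105

37/105


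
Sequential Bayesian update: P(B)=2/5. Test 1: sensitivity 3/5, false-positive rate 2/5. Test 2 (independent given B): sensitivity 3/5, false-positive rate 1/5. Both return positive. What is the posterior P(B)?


After test 1: P(+) = 3/5*2/5 + 2/5*3/5 = 12/25
P(B|+) = (6/25)/(12/25) = 1/2
After test 2 (use post1 as new prior): P(+) = 3/5*1/2 + 1/5*1/2 = 2/5
P(B|+,+) = (3/10)/(2/5) = 3/4

3/4


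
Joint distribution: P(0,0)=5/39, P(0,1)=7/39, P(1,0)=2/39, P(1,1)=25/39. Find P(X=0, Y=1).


Read from table: P(X=0, Y=1) = 7/39

7/39


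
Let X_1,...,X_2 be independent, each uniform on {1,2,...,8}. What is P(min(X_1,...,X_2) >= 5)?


P(min >= 5) = P(all X_i >= 5) = (P(X_1 >= 5))^2
= (4/8)^2 = (1/2)^2 = 1/4

1/4


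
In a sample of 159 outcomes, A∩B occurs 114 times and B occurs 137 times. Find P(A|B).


P(A|B) = P(A∩B)/P(B) = (114/159)/(137/159) = 114/137

114/137


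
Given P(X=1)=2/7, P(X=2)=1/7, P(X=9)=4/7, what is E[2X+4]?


E[2X+4] = sum(g(x)*P(x))
= 6*2/7 + 8*1/7 + 22*4/7
= 108/7

108/7


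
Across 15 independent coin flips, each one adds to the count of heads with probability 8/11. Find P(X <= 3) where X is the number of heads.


P(X<=3) = P(X=0) + P(X=1) + P(X=2) + P(X=3)
= 14348907/4177248169415651 + 573956280/4177248169415651 + 10713850560/4177248169415651 + 123804495360/4177248169415651
= 135106651107/4177248169415651

135106651107/4177248169415651


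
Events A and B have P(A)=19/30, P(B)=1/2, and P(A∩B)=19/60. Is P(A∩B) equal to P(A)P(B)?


P(A)*P(B) = 19/30*1/2 = 19/60
P(A∩B) = 19/60, which equals P(A)P(B), so independent

Yes, A and B are independent


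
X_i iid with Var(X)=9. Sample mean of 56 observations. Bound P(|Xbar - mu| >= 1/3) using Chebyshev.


Var(Xbar) = Var(X)/n = 9/56
Chebyshev: P(|Xbar-mu| >= 1/3) <= Var(Xbar)/(1/3)^2 = (9/56)/(1/9) = 81/56
Bound exceeds 1, so trivial bound: 1

1


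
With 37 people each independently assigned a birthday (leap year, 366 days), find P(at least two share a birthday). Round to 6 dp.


P(all different) = prod((366-i)/366 for i=0..36) = 0.152077
P(at least one match) = 1 - 0.152077 = 0.847923

0.847923


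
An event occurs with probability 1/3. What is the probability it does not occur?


P(A') = 1 - P(A) = 1 - 1/3 = 2/3

2/3


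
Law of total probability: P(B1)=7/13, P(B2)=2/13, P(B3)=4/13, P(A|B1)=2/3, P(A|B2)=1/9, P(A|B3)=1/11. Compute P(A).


P(A) = P(A|B1)P(B1) + P(A|B2)P(B2) + P(A|B3)P(B3)
= 2/3*7/13 + 1/9*2/13 + 1/11*4/13
= 14/39 + 2/117 + 4/143 = 40/99

40/99


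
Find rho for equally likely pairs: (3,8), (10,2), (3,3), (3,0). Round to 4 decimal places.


Cov(X,Y) = -2.1875, Var(X) = 9.1875, Var(Y) = 8.6875
rho = Cov/(sqrt(VarX)*sqrt(VarY)) = -0.2449

-0.2449


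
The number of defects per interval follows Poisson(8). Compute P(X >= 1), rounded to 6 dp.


P(X>=1) = 1 - P(X<=0) = 1 - (e^(-8)*8^0/0!)
≈ 1 - 0.0003354626 = 0.9996645374
≈ 0.999665

0.999665


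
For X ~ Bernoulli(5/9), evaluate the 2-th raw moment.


For Bernoulli: X in {0,1}
E[X^2] = 0^2*(1-5/9) + 1^2*5/9 = 5/9

5/9


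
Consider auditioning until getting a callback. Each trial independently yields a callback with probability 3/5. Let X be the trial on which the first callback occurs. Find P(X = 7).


P(X=7) = (1-p)^6 * p = (2/5)^6 * 3/5
= 64/15625 * 3/5 = 192/78125

192/78125


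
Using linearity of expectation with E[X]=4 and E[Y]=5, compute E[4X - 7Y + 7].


E[4X - 7Y + 7] = 4*E[X] - 7*E[Y] + 7
= (4)*(4) + (-7)*(5) + (7)
= 16 - 35 + 7 = -12

-12


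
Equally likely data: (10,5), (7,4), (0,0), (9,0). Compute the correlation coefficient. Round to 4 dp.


Cov(X,Y) = 4.8750, Var(X) = 15.2500, Var(Y) = 5.1875
rho = Cov/(sqrt(VarX)*sqrt(VarY)) = 0.5481

0.5481


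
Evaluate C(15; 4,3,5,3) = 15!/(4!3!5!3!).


15! = 1307674368000
Denominator: 4!=24 * 3!=6 * 5!=120 * 3!=6
Coefficient = 1307674368000 / 103680 = 12612600

12612600


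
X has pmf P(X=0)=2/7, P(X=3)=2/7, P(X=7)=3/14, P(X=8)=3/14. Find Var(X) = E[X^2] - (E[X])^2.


E[X] = 57/14, E[X^2] = 375/14
Var(X) = E[X^2] - (E[X])^2 = 375/14 - (57/14)^2 = 2001/196

2001/196


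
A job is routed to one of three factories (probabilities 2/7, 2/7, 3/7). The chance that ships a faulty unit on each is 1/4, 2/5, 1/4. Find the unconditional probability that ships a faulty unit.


P(A) = P(A|B1)P(B1) + P(A|B2)P(B2) + P(A|B3)P(B3)
= 1/4*2/7 + 2/5*2/7 + 1/4*3/7
= 1/14 + 4/35 + 3/28 = 41/140

41/140


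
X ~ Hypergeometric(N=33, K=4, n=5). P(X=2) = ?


P(X=2) = C(4,2)*C(29,3) / C(33,5)
= 6*3654 / 237336
= 21924/237336 = 63/682

63/682
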